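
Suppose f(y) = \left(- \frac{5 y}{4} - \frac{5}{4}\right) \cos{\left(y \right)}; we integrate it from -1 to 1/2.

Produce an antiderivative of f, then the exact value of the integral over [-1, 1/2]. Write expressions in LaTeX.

A first test for any F(y): its y-derivative must equal f(y) identically.
F(y) = - \frac{5 y \sin{\left(y \right)}}{4} - \frac{5 \sin{\left(y \right)}}{4} - \frac{5 \cos{\left(y \right)}}{4} is an antiderivative of f.
Check: d/dy[- \frac{5 y \sin{\left(y \right)}}{4} - \frac{5 \sin{\left(y \right)}}{4} - \frac{5 \cos{\left(y \right)}}{4}] = - \frac{5 y \cos{\left(y \right)}}{4} - \frac{5 \cos{\left(y \right)}}{4}, which equals f(y).
F(1/2) = - \frac{5 \cos{\left(\frac{1}{2} \right)}}{4} - \frac{15 \sin{\left(\frac{1}{2} \right)}}{8}; F(-1) = - \frac{5 \cos{\left(1 \right)}}{4}.
Integral = F(1/2) - F(-1) = - \frac{5 \cos{\left(\frac{1}{2} \right)}}{4} - \frac{15 \sin{\left(\frac{1}{2} \right)}}{8} + \frac{5 \cos{\left(1 \right)}}{4}.

Antiderivative: F(y) = - \frac{5 y \sin{\left(y \right)}}{4} - \frac{5 \sin{\left(y \right)}}{4} - \frac{5 \cos{\left(y \right)}}{4}; value = - \frac{5 \cos{\left(\frac{1}{2} \right)}}{4} - \frac{15 \sin{\left(\frac{1}{2} \right)}}{8} + \frac{5 \cos{\left(1 \right)}}{4}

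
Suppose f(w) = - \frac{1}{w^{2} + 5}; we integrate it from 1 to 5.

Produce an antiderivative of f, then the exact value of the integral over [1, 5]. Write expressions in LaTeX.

Check any antiderivative F(w) by computing F'(w) and comparing it with f(w).
F(w) = - \frac{\sqrt{5} \operatorname{atan}{\left(\frac{\sqrt{5} w}{5} \right)}}{5} is an antiderivative of f.
Check: d/dw[- \frac{\sqrt{5} \operatorname{atan}{\left(\frac{\sqrt{5} w}{5} \right)}}{5}] = - \frac{1}{w^{2} + 5} = f(w).
F(5) = - \frac{\sqrt{5} \operatorname{atan}{\left(\sqrt{5} \right)}}{5}; F(1) = - \frac{\sqrt{5} \operatorname{atan}{\left(\frac{\sqrt{5}}{5} \right)}}{5}.
Integral = F(5) - F(1) = - \frac{\sqrt{5} \operatorname{atan}{\left(\sqrt{5} \right)}}{5} + \frac{\sqrt{5} \operatorname{atan}{\left(\frac{\sqrt{5}}{5} \right)}}{5}.

Antiderivative: F(w) = - \frac{\sqrt{5} \operatorname{atan}{\left(\frac{\sqrt{5} w}{5} \right)}}{5}; value = - \frac{\sqrt{5} \operatorname{atan}{\left(\sqrt{5} \right)}}{5} + \frac{\sqrt{5} \operatorname{atan}{\left(\frac{\sqrt{5}}{5} \right)}}{5}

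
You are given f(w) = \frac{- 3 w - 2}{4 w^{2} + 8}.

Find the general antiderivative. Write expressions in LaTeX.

Recover f(w) by differentiating a candidate F(w); any mismatch rules it out.
Check: d/dw[- \frac{3 \log{\left(w^{2} + 2 \right)} + 2 \sqrt{2} \operatorname{atan}{\left(\frac{\sqrt{2} w}{2} \right)}}{8}] = \frac{- 3 w - 2}{4 w^{2} + 8} = f(w).

F(w) = - \frac{3 \log{\left(w^{2} + 2 \right)} + 2 \sqrt{2} \operatorname{atan}{\left(\frac{\sqrt{2} w}{2} \right)}}{8} + C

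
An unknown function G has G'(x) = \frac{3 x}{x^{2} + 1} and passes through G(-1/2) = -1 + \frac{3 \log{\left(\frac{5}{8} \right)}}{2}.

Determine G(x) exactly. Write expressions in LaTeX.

G(x) = \frac{3 \log{\left(\frac{x^{2}}{2} + \frac{1}{2} \right)} - 2}{2}

G'(x) matches the chain-rule pattern g'(h)*h' with inner function h(x) = \frac{x^{2}}{2} + \frac{1}{2}; substituting u = h(x) collapses the integral.
A general antiderivative is \frac{3 \log{\left(\frac{x^{2}}{2} + \frac{1}{2} \right)}}{2} + C.
The condition gives C = -1 + \frac{3 \log{\left(\frac{5}{8} \right)}}{2} - (\frac{3 \log{\left(\frac{5}{8} \right)}}{2}) = -1.
So G(x) = \frac{3 \log{\left(\frac{x^{2}}{2} + \frac{1}{2} \right)} - 2}{2}.
Check: d/dx[\frac{3 \log{\left(\frac{x^{2}}{2} + \frac{1}{2} \right)} - 2}{2}] = \frac{3 x}{x^{2} + 1} = G'(x).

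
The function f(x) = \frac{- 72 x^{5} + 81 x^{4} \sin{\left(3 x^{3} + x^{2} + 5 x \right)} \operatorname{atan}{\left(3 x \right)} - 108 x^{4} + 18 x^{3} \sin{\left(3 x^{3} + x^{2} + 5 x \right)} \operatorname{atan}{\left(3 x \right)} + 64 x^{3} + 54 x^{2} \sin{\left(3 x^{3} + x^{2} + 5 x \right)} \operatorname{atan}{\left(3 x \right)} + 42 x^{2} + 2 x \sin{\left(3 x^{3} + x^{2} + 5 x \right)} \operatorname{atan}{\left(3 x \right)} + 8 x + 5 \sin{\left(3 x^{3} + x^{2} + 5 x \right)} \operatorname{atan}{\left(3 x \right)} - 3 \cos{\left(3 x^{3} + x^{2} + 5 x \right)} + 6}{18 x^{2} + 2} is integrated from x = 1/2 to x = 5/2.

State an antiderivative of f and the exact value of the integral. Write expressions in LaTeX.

Antiderivative: F(x) = - \frac{4 x^{4} + 8 x^{3} - 8 x^{2} - 12 x + 2 \cos{\left(3 x^{3} + x^{2} + 5 x \right)} \operatorname{atan}{\left(3 x \right)} + 9}{4}; value = -52 + \frac{\cos{\left(\frac{25}{8} \right)} \operatorname{atan}{\left(\frac{3}{2} \right)}}{2} - \frac{\cos{\left(\frac{525}{8} \right)} \operatorname{atan}{\left(\frac{15}{2} \right)}}{2}

Differentiate the proposed F(x) back; it has to land on f(x) exactly.
F(x) = - \frac{4 x^{4} + 8 x^{3} - 8 x^{2} - 12 x + 2 \cos{\left(3 x^{3} + x^{2} + 5 x \right)} \operatorname{atan}{\left(3 x \right)} + 9}{4} is an antiderivative of f.
Check: d/dx[- \frac{4 x^{4} + 8 x^{3} - 8 x^{2} - 12 x + 2 \cos{\left(3 x^{3} + x^{2} + 5 x \right)} \operatorname{atan}{\left(3 x \right)} + 9}{4}] = \frac{- 72 x^{5} + 81 x^{4} \sin{\left(3 x^{3} + x^{2} + 5 x \right)} \operatorname{atan}{\left(3 x \right)} - 108 x^{4} + 18 x^{3} \sin{\left(3 x^{3} + x^{2} + 5 x \right)} \operatorname{atan}{\left(3 x \right)} + 64 x^{3} + 54 x^{2} \sin{\left(3 x^{3} + x^{2} + 5 x \right)} \operatorname{atan}{\left(3 x \right)} + 42 x^{2} + 2 x \sin{\left(3 x^{3} + x^{2} + 5 x \right)} \operatorname{atan}{\left(3 x \right)} + 8 x + 5 \sin{\left(3 x^{3} + x^{2} + 5 x \right)} \operatorname{atan}{\left(3 x \right)} - 3 \cos{\left(3 x^{3} + x^{2} + 5 x \right)} + 6}{18 x^{2} + 2} = f(x).
F(5/2) = - \frac{841}{16} - \frac{\cos{\left(\frac{525}{8} \right)} \operatorname{atan}{\left(\frac{15}{2} \right)}}{2}; F(1/2) = - \frac{9}{16} - \frac{\cos{\left(\frac{25}{8} \right)} \operatorname{atan}{\left(\frac{3}{2} \right)}}{2}.
Integral = F(5/2) - F(1/2) = -52 + \frac{\cos{\left(\frac{25}{8} \right)} \operatorname{atan}{\left(\frac{3}{2} \right)}}{2} - \frac{\cos{\left(\frac{525}{8} \right)} \operatorname{atan}{\left(\frac{15}{2} \right)}}{2}.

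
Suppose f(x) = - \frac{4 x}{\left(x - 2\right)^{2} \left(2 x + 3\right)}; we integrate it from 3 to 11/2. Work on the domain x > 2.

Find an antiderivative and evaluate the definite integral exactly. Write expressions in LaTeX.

The denominator factors as \left(x - 2\right)^{2} \left(2 x + 3\right); partial fractions split f into directly integrable pieces: \frac{24}{49 \left(2 x + 3\right)} - \frac{12}{49 \left(x - 2\right)} - \frac{8}{7 \left(x - 2\right)^{2}}.
F(x) = \frac{4 \left(- 3 \left(x - 2\right) \log{\left(x - 2 \right)} + 3 \left(x - 2\right) \log{\left(x + \frac{3}{2} \right)} + 14\right)}{49 \left(x - 2\right)} is an antiderivative of f.
Check: d/dx[\frac{4 \left(- 3 \left(x - 2\right) \log{\left(x - 2 \right)} + 3 \left(x - 2\right) \log{\left(x + \frac{3}{2} \right)} + 14\right)}{49 \left(x - 2\right)}] = - \frac{4 x}{2 x^{3} - 5 x^{2} - 4 x + 12}, which equals f(x).
F(11/2) = - \frac{12 \log{\left(\frac{7}{2} \right)}}{49} + \frac{16}{49} + \frac{12 \log{\left(7 \right)}}{49}; F(3) = \frac{12 \log{\left(\frac{9}{2} \right)}}{49} + \frac{8}{7}.
Integral = F(11/2) - F(3) = - \frac{40}{49} - \frac{12 \log{\left(\frac{9}{2} \right)}}{49} - \frac{12 \log{\left(\frac{7}{2} \right)}}{49} + \frac{12 \log{\left(7 \right)}}{49}.

Antiderivative: F(x) = \frac{4 \left(- 3 \left(x - 2\right) \log{\left(x - 2 \right)} + 3 \left(x - 2\right) \log{\left(x + \frac{3}{2} \right)} + 14\right)}{49 \left(x - 2\right)}; value = - \frac{40}{49} - \frac{12 \log{\left(\frac{9}{2} \right)}}{49} - \frac{12 \log{\left(\frac{7}{2} \right)}}{49} + \frac{12 \log{\left(7 \right)}}{49}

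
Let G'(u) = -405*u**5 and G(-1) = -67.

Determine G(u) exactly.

For G(u) to be correct, d/du[G] must agree with the stated G'(u) identically.
A general antiderivative is -135*u**6/2 + C.
The condition gives C = -67 - (-135/2) = 1/2.
So G(u) = -(135*u**6 - 1)/2.
Check: d/du[-(135*u**6 - 1)/2] = -405*u**5 = G'(u).

G(u) = -(135*u**6 - 1)/2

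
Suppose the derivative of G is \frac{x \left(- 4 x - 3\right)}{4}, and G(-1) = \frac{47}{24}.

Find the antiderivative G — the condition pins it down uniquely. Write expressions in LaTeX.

Differentiate the proposed G(x) back; it has to land on the given G'(x).
A general antiderivative is - \frac{x^{3}}{3} - \frac{3 x^{2}}{8} + C.
The condition gives C = \frac{47}{24} - (- \frac{1}{24}) = 2.
So G(x) = - \frac{x^{3}}{3} - \frac{3 x^{2}}{8} + 2.
Check: d/dx[- \frac{x^{3}}{3} - \frac{3 x^{2}}{8} + 2] = - x^{2} - \frac{3 x}{4}, which equals G'(x).

G(x) = - \frac{x^{3}}{3} - \frac{3 x^{2}}{8} + 2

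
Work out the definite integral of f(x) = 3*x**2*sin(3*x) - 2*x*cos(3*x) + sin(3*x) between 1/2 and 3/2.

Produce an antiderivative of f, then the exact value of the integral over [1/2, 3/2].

Antiderivative: F(x) = (-x**2 - 1/3)*cos(3*x); value = 7*cos(3/2)/12 - 31*cos(9/2)/12

f has the shape u'v + uv' for u = -x**2 - 1/3 and v = cos(3*x) — it is the derivative of the product u*v.
F(x) = (-x**2 - 1/3)*cos(3*x) is an antiderivative of f.
Check: d/dx[(-x**2 - 1/3)*cos(3*x)] = 3*x**2*sin(3*x) - 2*x*cos(3*x) + sin(3*x) = f(x).
F(3/2) = -31*cos(9/2)/12; F(1/2) = -7*cos(3/2)/12.
Integral = F(3/2) - F(1/2) = 7*cos(3/2)/12 - 31*cos(9/2)/12.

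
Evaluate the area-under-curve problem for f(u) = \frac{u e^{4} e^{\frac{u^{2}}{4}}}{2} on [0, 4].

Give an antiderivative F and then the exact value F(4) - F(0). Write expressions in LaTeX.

f matches the chain-rule pattern g'(h)*h' with inner function h(u) = \frac{u^{2}}{4} + 4; substituting w = h(u) collapses the integral.
F(u) = e^{\frac{u^{2}}{4} + 4} is an antiderivative of f.
Check: d/du[e^{\frac{u^{2}}{4} + 4}] = \frac{u e^{4} e^{\frac{u^{2}}{4}}}{2} = f(u).
F(4) = e^{8}; F(0) = e^{4}.
Integral = F(4) - F(0) = - e^{4} + e^{8}.

Antiderivative: F(u) = e^{\frac{u^{2}}{4} + 4}; value = - e^{4} + e^{8}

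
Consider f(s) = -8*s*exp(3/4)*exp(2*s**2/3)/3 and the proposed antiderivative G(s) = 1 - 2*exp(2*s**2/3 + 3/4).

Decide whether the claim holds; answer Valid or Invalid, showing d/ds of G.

d/ds[G] = -8*s*exp(3/4)*exp(2*s**2/3)/3
This equals f(s) exactly, so the claim holds.

Valid: G'(s) = f(s).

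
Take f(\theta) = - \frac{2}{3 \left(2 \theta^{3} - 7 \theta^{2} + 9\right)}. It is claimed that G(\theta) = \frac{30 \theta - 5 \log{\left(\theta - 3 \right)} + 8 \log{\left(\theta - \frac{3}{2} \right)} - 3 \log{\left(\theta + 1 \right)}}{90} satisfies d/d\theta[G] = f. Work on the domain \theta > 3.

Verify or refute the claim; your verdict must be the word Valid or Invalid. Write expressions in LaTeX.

d/d\theta[G] = \frac{2 \theta^{3} - 7 \theta^{2} + 7}{6 \theta^{3} - 21 \theta^{2} + 27}
d/d\theta[G] - f(\theta) = \frac{1}{3} != 0.

Invalid: d/d\theta[G] - f = \frac{1}{3}, which is not 0.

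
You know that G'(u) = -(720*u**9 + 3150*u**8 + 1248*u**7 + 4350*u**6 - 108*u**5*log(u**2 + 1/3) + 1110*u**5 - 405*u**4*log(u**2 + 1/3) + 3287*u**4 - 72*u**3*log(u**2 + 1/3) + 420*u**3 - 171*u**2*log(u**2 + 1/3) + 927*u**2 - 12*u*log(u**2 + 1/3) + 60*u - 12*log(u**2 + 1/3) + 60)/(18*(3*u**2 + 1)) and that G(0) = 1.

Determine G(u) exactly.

G(u) = -5*u**8/3 - 25*u**7/3 - 28*u**6/9 - 110*u**5/9 + u**4*log(u**2 + 1/3)/2 - 23*u**4/6 + 5*u**3*log(u**2 + 1/3)/2 - 91*u**3/6 + u**2*log(u**2 + 1/3)/3 - 5*u**2/3 + 2*u*log(u**2 + 1/3)/3 - 10*u/3 + 1

G'(u) has the shape v'r + vr' for v = 5*u**4/3 + 2*u**2 - log(u**2 + 1/3)/2 + 5/2 and r = -u**4 - 5*u**3 - 2*u**2/3 - 4*u/3 — it is the derivative of the product v*r.
A general antiderivative is (-u**4 - 5*u**3 - 2*u**2/3 - 4*u/3)*(5*u**4/3 + 2*u**2 - log(u**2 + 1/3)/2 + 5/2) + C.
The condition gives C = 1 - (0) = 1.
So G(u) = -5*u**8/3 - 25*u**7/3 - 28*u**6/9 - 110*u**5/9 + u**4*log(u**2 + 1/3)/2 - 23*u**4/6 + 5*u**3*log(u**2 + 1/3)/2 - 91*u**3/6 + u**2*log(u**2 + 1/3)/3 - 5*u**2/3 + 2*u*log(u**2 + 1/3)/3 - 10*u/3 + 1.
Check: d/du[-5*u**8/3 - 25*u**7/3 - 28*u**6/9 - 110*u**5/9 + u**4*log(u**2 + 1/3)/2 - 23*u**4/6 + 5*u**3*log(u**2 + 1/3)/2 - 91*u**3/6 + u**2*log(u**2 + 1/3)/3 - 5*u**2/3 + 2*u*log(u**2 + 1/3)/3 - 10*u/3 + 1] = (-720*u**9 - 3150*u**8 - 1248*u**7 - 4350*u**6 + 108*u**5*log(u**2 + 1/3) - 1110*u**5 + 405*u**4*log(u**2 + 1/3) - 3287*u**4 + 72*u**3*log(u**2 + 1/3) - 420*u**3 + 171*u**2*log(u**2 + 1/3) - 927*u**2 + 12*u*log(u**2 + 1/3) - 60*u + 12*log(u**2 + 1/3) - 60)/(54*u**2 + 18), which equals G'(u).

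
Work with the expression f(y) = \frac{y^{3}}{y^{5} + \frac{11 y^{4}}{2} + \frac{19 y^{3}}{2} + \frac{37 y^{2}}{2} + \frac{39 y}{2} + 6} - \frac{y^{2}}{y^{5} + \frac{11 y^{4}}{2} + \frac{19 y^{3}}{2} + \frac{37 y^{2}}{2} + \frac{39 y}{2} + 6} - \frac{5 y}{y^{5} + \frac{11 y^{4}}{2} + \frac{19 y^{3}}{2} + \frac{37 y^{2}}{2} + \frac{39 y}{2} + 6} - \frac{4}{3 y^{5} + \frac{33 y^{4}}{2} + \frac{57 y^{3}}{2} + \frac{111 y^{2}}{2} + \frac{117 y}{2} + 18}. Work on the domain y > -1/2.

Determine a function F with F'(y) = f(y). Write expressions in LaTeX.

An antiderivative is F(y) = - \frac{- 8664 \log{\left(y + \frac{1}{2} \right)} + 17290 \log{\left(y + 1 \right)} + 19136 \log{\left(y + 4 \right)} - 13881 \log{\left(y^{2} + 3 \right)} + 9086 \sqrt{3} \operatorname{atan}{\left(\frac{\sqrt{3} y}{3} \right)}}{62244}.

The denominator factors as 3 \left(y + 1\right) \left(y + 4\right) \left(2 y + 1\right) \left(y^{2} + 3\right); partial fractions split f into directly integrable pieces: \frac{661 y - 649}{1482 \left(y^{2} + 3\right)} + \frac{76}{273 \left(2 y + 1\right)} - \frac{368}{1197 \left(y + 4\right)} - \frac{5}{18 \left(y + 1\right)}.
Check: d/dy[- \frac{- 8664 \log{\left(y + \frac{1}{2} \right)} + 17290 \log{\left(y + 1 \right)} + 19136 \log{\left(y + 4 \right)} - 13881 \log{\left(y^{2} + 3 \right)} + 9086 \sqrt{3} \operatorname{atan}{\left(\frac{\sqrt{3} y}{3} \right)}}{62244}] = \frac{6 y^{3} - 6 y^{2} - 30 y - 8}{6 y^{5} + 33 y^{4} + 57 y^{3} + 111 y^{2} + 117 y + 36}, which equals f(y).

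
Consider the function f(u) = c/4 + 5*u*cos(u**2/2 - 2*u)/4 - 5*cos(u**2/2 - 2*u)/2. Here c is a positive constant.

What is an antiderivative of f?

An antiderivative is F(u) = (c*u + 5*sin(u**2/2 - 2*u))/4.

The integrand splits into summands that can be handled one at a time.
Check: d/du[(c*u + 5*sin(u**2/2 - 2*u))/4] = c/4 + 5*u*cos(u**2/2 - 2*u)/4 - 5*cos(u**2/2 - 2*u)/2 = f(u).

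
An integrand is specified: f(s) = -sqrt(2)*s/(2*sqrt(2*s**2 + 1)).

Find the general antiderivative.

f matches the chain-rule pattern g'(h)*h' with inner function h(s) = 4*s**2 + 2; substituting u = h(s) collapses the integral.
Check: d/ds[-sqrt(4*s**2 + 2)/4] = -sqrt(2)*s/(2*sqrt(2*s**2 + 1)) = f(s).

F(s) = -sqrt(4*s**2 + 2)/4 + C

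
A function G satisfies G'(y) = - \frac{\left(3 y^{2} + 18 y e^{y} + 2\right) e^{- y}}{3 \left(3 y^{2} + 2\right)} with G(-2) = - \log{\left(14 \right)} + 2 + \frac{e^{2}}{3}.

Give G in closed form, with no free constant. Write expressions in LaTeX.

G(y) = - \log{\left(3 y^{2} + 2 \right)} + 2 + \frac{e^{- y}}{3}

A candidate passes only if d/dy[G] lands on the given G'(y) exactly.
A general antiderivative is - \log{\left(3 y^{2} + 2 \right)} + \frac{e^{- y}}{3} + C.
The condition gives C = - \log{\left(14 \right)} + 2 + \frac{e^{2}}{3} - (- \log{\left(14 \right)} + \frac{e^{2}}{3}) = 2.
So G(y) = - \log{\left(3 y^{2} + 2 \right)} + 2 + \frac{e^{- y}}{3}.
Check: d/dy[- \log{\left(3 y^{2} + 2 \right)} + 2 + \frac{e^{- y}}{3}] = \frac{- 3 y^{2} - 18 y e^{y} - 2}{9 y^{2} e^{y} + 6 e^{y}}, which equals G'(y).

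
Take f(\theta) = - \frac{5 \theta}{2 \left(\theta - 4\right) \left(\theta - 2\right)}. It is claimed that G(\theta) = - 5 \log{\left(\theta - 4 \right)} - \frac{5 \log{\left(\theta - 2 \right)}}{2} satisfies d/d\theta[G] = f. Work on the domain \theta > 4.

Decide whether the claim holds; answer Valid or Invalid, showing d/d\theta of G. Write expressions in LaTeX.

d/d\theta[G] = \frac{40 - 15 \theta}{2 \theta^{2} - 12 \theta + 16}
d/d\theta[G] - f(\theta) = - \frac{5}{\theta - 2} != 0.

Invalid: d/d\theta[G] - f = - \frac{5}{\theta - 2}, which is not 0.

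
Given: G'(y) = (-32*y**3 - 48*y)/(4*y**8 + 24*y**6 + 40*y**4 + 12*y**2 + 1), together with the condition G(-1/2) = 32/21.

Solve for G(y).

G'(y) matches the chain-rule pattern g'(h)*h' with inner function h(y) = y**4 + 3*y**2 + 1/2; substituting u = h(y) collapses the integral.
A general antiderivative is 2/(y**4 + 3*y**2 + 1/2) + C.
The condition gives C = 32/21 - (32/21) = 0.
So G(y) = 4/(2*y**4 + 6*y**2 + 1).
Check: d/dy[4/(2*y**4 + 6*y**2 + 1)] = (-32*y**3 - 48*y)/(4*y**8 + 24*y**6 + 40*y**4 + 12*y**2 + 1) = G'(y).

G(y) = 4/(2*y**4 + 6*y**2 + 1)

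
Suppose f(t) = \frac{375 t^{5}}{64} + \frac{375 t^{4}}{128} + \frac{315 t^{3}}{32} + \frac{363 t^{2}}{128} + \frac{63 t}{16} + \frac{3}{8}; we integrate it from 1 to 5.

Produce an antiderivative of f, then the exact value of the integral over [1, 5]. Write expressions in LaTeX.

f matches the chain-rule pattern g'(h)*h' with inner function h(t) = - \frac{5 t^{2}}{4} - \frac{t}{4} - 1; substituting u = h(t) collapses the integral.
F(t) = \frac{125 t^{6}}{128} + \frac{75 t^{5}}{128} + \frac{315 t^{4}}{128} + \frac{121 t^{3}}{128} + \frac{63 t^{2}}{32} + \frac{3 t}{8} is an antiderivative of f.
Check: d/dt[\frac{125 t^{6}}{128} + \frac{75 t^{5}}{128} + \frac{315 t^{4}}{128} + \frac{121 t^{3}}{128} + \frac{63 t^{2}}{32} + \frac{3 t}{8}] = \frac{375 t^{5}}{64} + \frac{375 t^{4}}{128} + \frac{315 t^{3}}{32} + \frac{363 t^{2}}{128} + \frac{63 t}{16} + \frac{3}{8} = f(t).
F(5) = \frac{300755}{16}; F(1) = \frac{117}{16}.
Integral = F(5) - F(1) = \frac{150319}{8}.

Antiderivative: F(t) = \frac{125 t^{6}}{128} + \frac{75 t^{5}}{128} + \frac{315 t^{4}}{128} + \frac{121 t^{3}}{128} + \frac{63 t^{2}}{32} + \frac{3 t}{8}; value = \frac{150319}{8}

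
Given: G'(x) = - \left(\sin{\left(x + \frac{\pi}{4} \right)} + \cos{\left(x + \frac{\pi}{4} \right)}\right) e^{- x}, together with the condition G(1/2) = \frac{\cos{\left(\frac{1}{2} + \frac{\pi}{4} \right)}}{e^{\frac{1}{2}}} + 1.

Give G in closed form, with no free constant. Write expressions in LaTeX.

Recognize the product-rule pattern: G'(x) = u'v + uv' with u = \cos{\left(x + \frac{\pi}{4} \right)}, v = e^{- x}, so integration by parts undoes it.
A general antiderivative is e^{- x} \cos{\left(x + \frac{\pi}{4} \right)} + C.
The condition gives C = \frac{\cos{\left(\frac{1}{2} + \frac{\pi}{4} \right)}}{e^{\frac{1}{2}}} + 1 - (\frac{\cos{\left(\frac{1}{2} + \frac{\pi}{4} \right)}}{e^{\frac{1}{2}}}) = 1.
So G(x) = \left(e^{x} + \cos{\left(x + \frac{\pi}{4} \right)}\right) e^{- x}.
Check: d/dx[\left(e^{x} + \cos{\left(x + \frac{\pi}{4} \right)}\right) e^{- x}] = \left(- \sin{\left(x + \frac{\pi}{4} \right)} - \cos{\left(x + \frac{\pi}{4} \right)}\right) e^{- x}, which equals G'(x).

G(x) = \left(e^{x} + \cos{\left(x + \frac{\pi}{4} \right)}\right) e^{- x}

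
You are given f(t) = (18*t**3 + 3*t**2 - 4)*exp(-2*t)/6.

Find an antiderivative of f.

f has the shape u'v + uv' for u = -3*t**3/2 - 5*t**2/2 - 5*t/2 - 11/12 and v = exp(-2*t) — it is the derivative of the product u*v.
Check: d/dt[(-18*t**3 - 30*t**2 - 30*t - 11)*exp(-2*t)/12] = (18*t**3 + 3*t**2 - 4)*exp(-2*t)/6 = f(t).

An antiderivative is F(t) = (-18*t**3 - 30*t**2 - 30*t - 11)*exp(-2*t)/12.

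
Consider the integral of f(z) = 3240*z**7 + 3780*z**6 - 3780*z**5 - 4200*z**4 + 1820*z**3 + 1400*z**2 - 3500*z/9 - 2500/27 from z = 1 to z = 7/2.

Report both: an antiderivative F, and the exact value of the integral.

Antiderivative: F(z) = 5*(-9*z**2 - 3*z + 5)**4/81; value = 76589089175/6912

f matches the chain-rule pattern g'(h)*h' with inner function h(z) = -3*z**2 - z + 5/3; substituting u = h(z) collapses the integral.
F(z) = 5*(-9*z**2 - 3*z + 5)**4/81 is an antiderivative of f.
Check: d/dz[5*(-9*z**2 - 3*z + 5)**4/81] = 3240*z**7 + 3780*z**6 - 3780*z**5 - 4200*z**4 + 1820*z**3 + 1400*z**2 - 3500*z/9 - 2500/27 = f(z).
F(7/2) = 229770340805/20736; F(1) = 12005/81.
Integral = F(7/2) - F(1) = 76589089175/6912.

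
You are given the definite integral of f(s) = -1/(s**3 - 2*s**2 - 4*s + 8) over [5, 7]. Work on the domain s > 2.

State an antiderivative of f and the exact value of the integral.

Antiderivative: F(s) = log(s - 2)/16 - log(s + 2)/16 + 1/(4*s - 8); value = -log(9)/16 - log(3)/16 - 1/30 + log(5)/16 + log(7)/16

Factor the denominator ((s - 2)**2*(s + 2)) and decompose: f = -1/(16*(s + 2)) + 1/(16*(s - 2)) - 1/(4*(s - 2)**2); each piece integrates to a log, atan, or power term.
F(s) = log(s - 2)/16 - log(s + 2)/16 + 1/(4*s - 8) is an antiderivative of f.
Check: d/ds[log(s - 2)/16 - log(s + 2)/16 + 1/(4*s - 8)] = -1/(s**3 - 2*s**2 - 4*s + 8) = f(s).
F(7) = -log(9)/16 + 1/20 + log(5)/16; F(5) = -log(7)/16 + log(3)/16 + 1/12.
Integral = F(7) - F(5) = -log(9)/16 - log(3)/16 - 1/30 + log(5)/16 + log(7)/16.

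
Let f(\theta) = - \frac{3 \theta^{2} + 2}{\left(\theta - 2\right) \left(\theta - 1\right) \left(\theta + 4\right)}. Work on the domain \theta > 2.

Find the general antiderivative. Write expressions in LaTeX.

F(\theta) = \frac{- 7 \log{\left(\theta - 2 \right)} + 3 \log{\left(\theta - 1 \right)} - 5 \log{\left(\theta + 4 \right)}}{3} + C

Factor the denominator (\left(\theta - 2\right) \left(\theta - 1\right) \left(\theta + 4\right)) and decompose: f = - \frac{5}{3 \left(\theta + 4\right)} + \frac{1}{\theta - 1} - \frac{7}{3 \left(\theta - 2\right)}; each piece integrates to a log, atan, or power term.
Check: d/d\theta[\frac{- 7 \log{\left(\theta - 2 \right)} + 3 \log{\left(\theta - 1 \right)} - 5 \log{\left(\theta + 4 \right)}}{3}] = \frac{- 3 \theta^{2} - 2}{\theta^{3} + \theta^{2} - 10 \theta + 8}, which equals f(\theta).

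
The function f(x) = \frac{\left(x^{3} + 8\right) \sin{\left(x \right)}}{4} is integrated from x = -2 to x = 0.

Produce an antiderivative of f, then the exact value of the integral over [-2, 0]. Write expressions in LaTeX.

Since d/dx undoes antidifferentiation here, F'(x) = f(x) is required of F(x).
F(x) = - \frac{x^{3} \cos{\left(x \right)}}{4} + \frac{3 x^{2} \sin{\left(x \right)}}{4} + \frac{3 x \cos{\left(x \right)}}{2} - \frac{3 \sin{\left(x \right)}}{2} - 2 \cos{\left(x \right)} is an antiderivative of f.
Check: d/dx[- \frac{x^{3} \cos{\left(x \right)}}{4} + \frac{3 x^{2} \sin{\left(x \right)}}{4} + \frac{3 x \cos{\left(x \right)}}{2} - \frac{3 \sin{\left(x \right)}}{2} - 2 \cos{\left(x \right)}] = \frac{x^{3} \sin{\left(x \right)}}{4} + 2 \sin{\left(x \right)}, which equals f(x).
F(0) = -2; F(-2) = - \frac{3 \sin{\left(2 \right)}}{2} - 3 \cos{\left(2 \right)}.
Integral = F(0) - F(-2) = -2 + 3 \cos{\left(2 \right)} + \frac{3 \sin{\left(2 \right)}}{2}.

Antiderivative: F(x) = - \frac{x^{3} \cos{\left(x \right)}}{4} + \frac{3 x^{2} \sin{\left(x \right)}}{4} + \frac{3 x \cos{\left(x \right)}}{2} - \frac{3 \sin{\left(x \right)}}{2} - 2 \cos{\left(x \right)}; value = -2 + 3 \cos{\left(2 \right)} + \frac{3 \sin{\left(2 \right)}}{2}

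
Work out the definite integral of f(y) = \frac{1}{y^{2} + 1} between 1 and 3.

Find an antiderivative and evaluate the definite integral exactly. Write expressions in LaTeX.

A candidate is checked by its d/dy: the result must match f(y).
F(y) = \operatorname{atan}{\left(y \right)} is an antiderivative of f.
Check: d/dy[\operatorname{atan}{\left(y \right)}] = \frac{1}{y^{2} + 1} = f(y).
F(3) = \operatorname{atan}{\left(3 \right)}; F(1) = \frac{\pi}{4}.
Integral = F(3) - F(1) = - \frac{\pi}{4} + \operatorname{atan}{\left(3 \right)}.

Antiderivative: F(y) = \operatorname{atan}{\left(y \right)}; value = - \frac{\pi}{4} + \operatorname{atan}{\left(3 \right)}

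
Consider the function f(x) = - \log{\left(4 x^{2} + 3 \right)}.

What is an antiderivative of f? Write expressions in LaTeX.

Any candidate F(x) must reproduce f(x) exactly when differentiated.
Check: d/dx[- x \log{\left(4 x^{2} + 3 \right)} + 2 x - \sqrt{3} \operatorname{atan}{\left(\frac{2 \sqrt{3} x}{3} \right)}] = - \log{\left(4 x^{2} + 3 \right)} = f(x).

An antiderivative is F(x) = - x \log{\left(4 x^{2} + 3 \right)} + 2 x - \sqrt{3} \operatorname{atan}{\left(\frac{2 \sqrt{3} x}{3} \right)}.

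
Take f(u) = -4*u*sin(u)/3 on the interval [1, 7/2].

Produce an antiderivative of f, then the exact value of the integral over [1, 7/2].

Antiderivative: F(u) = 4*u*cos(u)/3 - 4*sin(u)/3; value = 14*cos(7/2)/3 - 4*cos(1)/3 - 4*sin(7/2)/3 + 4*sin(1)/3

For F(u) to be correct the identity F'(u) - f(u) = 0 must hold.
F(u) = 4*u*cos(u)/3 - 4*sin(u)/3 is an antiderivative of f.
Check: d/du[4*u*cos(u)/3 - 4*sin(u)/3] = -4*u*sin(u)/3 = f(u).
F(7/2) = 14*cos(7/2)/3 - 4*sin(7/2)/3; F(1) = -4*sin(1)/3 + 4*cos(1)/3.
Integral = F(7/2) - F(1) = 14*cos(7/2)/3 - 4*cos(1)/3 - 4*sin(7/2)/3 + 4*sin(1)/3.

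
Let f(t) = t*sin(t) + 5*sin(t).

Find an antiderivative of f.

An antiderivative is F(t) = -t*cos(t) + sin(t) - 5*cos(t).

The integrand splits into summands that can be handled one at a time.
Check: d/dt[-t*cos(t) + sin(t) - 5*cos(t)] = t*sin(t) + 5*sin(t) = f(t).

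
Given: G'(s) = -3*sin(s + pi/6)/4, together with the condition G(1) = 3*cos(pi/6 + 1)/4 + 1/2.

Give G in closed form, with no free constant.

G(s) = (3*cos(s + pi/6) + 2)/4

Whatever form G(s) takes, its d/ds must return the stated G'(s).
A general antiderivative is 3*cos(s + pi/6)/4 + C.
The condition gives C = 3*cos(pi/6 + 1)/4 + 1/2 - (3*cos(pi/6 + 1)/4) = 1/2.
So G(s) = (3*cos(s + pi/6) + 2)/4.
Check: d/ds[(3*cos(s + pi/6) + 2)/4] = -3*sin(s + pi/6)/4 = G'(s).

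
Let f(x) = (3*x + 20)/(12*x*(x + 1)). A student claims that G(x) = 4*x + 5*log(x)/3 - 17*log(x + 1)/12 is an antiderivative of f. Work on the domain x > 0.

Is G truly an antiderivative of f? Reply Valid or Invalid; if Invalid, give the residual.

d/dx[G] = (48*x**2 + 51*x + 20)/(12*x**2 + 12*x)
d/dx[G] - f(x) = 4 != 0.

Invalid: d/dx[G] - f = 4, which is not 0.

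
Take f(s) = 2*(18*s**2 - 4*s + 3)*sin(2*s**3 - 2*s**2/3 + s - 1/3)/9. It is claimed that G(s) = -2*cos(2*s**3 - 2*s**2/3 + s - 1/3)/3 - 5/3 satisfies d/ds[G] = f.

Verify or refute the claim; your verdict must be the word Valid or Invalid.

Valid - differentiating G returns exactly f.

d/ds[G] = 4*s**2*sin(2*s**3 - 2*s**2/3 + s - 1/3) - 8*s*sin(2*s**3 - 2*s**2/3 + s - 1/3)/9 + 2*sin(2*s**3 - 2*s**2/3 + s - 1/3)/3
This equals f(s) exactly, so the claim holds.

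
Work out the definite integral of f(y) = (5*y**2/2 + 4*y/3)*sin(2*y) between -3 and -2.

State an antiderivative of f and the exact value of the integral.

Antiderivative: F(y) = -5*y**2*cos(2*y)/4 + 5*y*sin(2*y)/4 - 2*y*cos(2*y)/3 + sin(2*y)/3 + 5*cos(2*y)/8; value = 13*sin(4)/6 - 41*sin(6)/12 - 73*cos(4)/24 + 69*cos(6)/8

A candidate is checked by its d/dy: the result must match f(y).
F(y) = -5*y**2*cos(2*y)/4 + 5*y*sin(2*y)/4 - 2*y*cos(2*y)/3 + sin(2*y)/3 + 5*cos(2*y)/8 is an antiderivative of f.
Check: d/dy[-5*y**2*cos(2*y)/4 + 5*y*sin(2*y)/4 - 2*y*cos(2*y)/3 + sin(2*y)/3 + 5*cos(2*y)/8] = 5*y**2*sin(2*y)/2 + 4*y*sin(2*y)/3, which equals f(y).
F(-2) = 13*sin(4)/6 - 73*cos(4)/24; F(-3) = -69*cos(6)/8 + 41*sin(6)/12.
Integral = F(-2) - F(-3) = 13*sin(4)/6 - 41*sin(6)/12 - 73*cos(4)/24 + 69*cos(6)/8.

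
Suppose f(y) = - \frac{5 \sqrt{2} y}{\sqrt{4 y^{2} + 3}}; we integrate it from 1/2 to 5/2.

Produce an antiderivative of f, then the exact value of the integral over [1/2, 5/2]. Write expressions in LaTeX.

Antiderivative: F(y) = - \frac{5 \sqrt{2} \sqrt{4 y^{2} + 3}}{4}; value = - \frac{5 \sqrt{14}}{2} + \frac{5 \sqrt{2}}{2}

The substitution u = 2 y^{2} + \frac{3}{2} works: f is exactly (dF/du)*(du/dy) for that inner function.
F(y) = - \frac{5 \sqrt{2} \sqrt{4 y^{2} + 3}}{4} is an antiderivative of f.
Check: d/dy[- \frac{5 \sqrt{2} \sqrt{4 y^{2} + 3}}{4}] = - \frac{5 \sqrt{2} y}{\sqrt{4 y^{2} + 3}} = f(y).
F(5/2) = - \frac{5 \sqrt{14}}{2}; F(1/2) = - \frac{5 \sqrt{2}}{2}.
Integral = F(5/2) - F(1/2) = - \frac{5 \sqrt{14}}{2} + \frac{5 \sqrt{2}}{2}.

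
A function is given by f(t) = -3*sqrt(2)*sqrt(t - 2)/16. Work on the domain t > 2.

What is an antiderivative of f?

An antiderivative is F(t) = -(t/2 - 1)**(3/2)/2.

An antiderivative F(t) passes only if d/dt[F] lands on f(t) exactly.
Check: d/dt[-(t/2 - 1)**(3/2)/2] = -3*sqrt(2)*sqrt(t - 2)/16 = f(t).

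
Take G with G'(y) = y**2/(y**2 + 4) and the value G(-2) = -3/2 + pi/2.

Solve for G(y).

Check a candidate G(y) by differentiating: d/dy[G] must match the given G'(y).
A general antiderivative is y - 2*atan(y/2) + C.
The condition gives C = -3/2 + pi/2 - (-2 + pi/2) = 1/2.
So G(y) = (2*y - 4*atan(y/2) + 1)/2.
Check: d/dy[(2*y - 4*atan(y/2) + 1)/2] = y**2/(y**2 + 4) = G'(y).

G(y) = (2*y - 4*atan(y/2) + 1)/2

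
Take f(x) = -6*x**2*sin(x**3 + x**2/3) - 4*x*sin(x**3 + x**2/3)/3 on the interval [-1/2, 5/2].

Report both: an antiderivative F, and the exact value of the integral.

Antiderivative: F(x) = 2*cos(x**3 + x**2/3); value = -2*cos(1/24) + 2*cos(425/24)

f matches the chain-rule pattern g'(h)*h' with inner function h(x) = x**3 + x**2/3; substituting u = h(x) collapses the integral.
F(x) = 2*cos(x**3 + x**2/3) is an antiderivative of f.
Check: d/dx[2*cos(x**3 + x**2/3)] = -6*x**2*sin(x**3 + x**2/3) - 4*x*sin(x**3 + x**2/3)/3 = f(x).
F(5/2) = 2*cos(425/24); F(-1/2) = 2*cos(1/24).
Integral = F(5/2) - F(-1/2) = -2*cos(1/24) + 2*cos(425/24).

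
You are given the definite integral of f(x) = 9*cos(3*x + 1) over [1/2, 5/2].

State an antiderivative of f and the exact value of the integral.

Since d/dx undoes antidifferentiation here, F'(x) = f(x) is required of F(x).
F(x) = 3*sin(3*x + 1) is an antiderivative of f.
Check: d/dx[3*sin(3*x + 1)] = 9*cos(3*x + 1) = f(x).
F(5/2) = 3*sin(17/2); F(1/2) = 3*sin(5/2).
Integral = F(5/2) - F(1/2) = -3*sin(5/2) + 3*sin(17/2).

Antiderivative: F(x) = 3*sin(3*x + 1); value = -3*sin(5/2) + 3*sin(17/2)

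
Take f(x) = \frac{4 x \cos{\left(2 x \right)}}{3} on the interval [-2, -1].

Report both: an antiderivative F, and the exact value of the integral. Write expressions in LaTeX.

Antiderivative: F(x) = \frac{2 x \sin{\left(2 x \right)} + \cos{\left(2 x \right)}}{3}; value = \frac{\cos{\left(2 \right)}}{3} - \frac{\cos{\left(4 \right)}}{3} + \frac{2 \sin{\left(2 \right)}}{3} - \frac{4 \sin{\left(4 \right)}}{3}

An antiderivative F(x) passes only if d/dx[F] lands on f(x) exactly.
F(x) = \frac{2 x \sin{\left(2 x \right)} + \cos{\left(2 x \right)}}{3} is an antiderivative of f.
Check: d/dx[\frac{2 x \sin{\left(2 x \right)} + \cos{\left(2 x \right)}}{3}] = \frac{4 x \cos{\left(2 x \right)}}{3} = f(x).
F(-1) = \frac{\cos{\left(2 \right)}}{3} + \frac{2 \sin{\left(2 \right)}}{3}; F(-2) = \frac{4 \sin{\left(4 \right)}}{3} + \frac{\cos{\left(4 \right)}}{3}.
Integral = F(-1) - F(-2) = \frac{\cos{\left(2 \right)}}{3} - \frac{\cos{\left(4 \right)}}{3} + \frac{2 \sin{\left(2 \right)}}{3} - \frac{4 \sin{\left(4 \right)}}{3}.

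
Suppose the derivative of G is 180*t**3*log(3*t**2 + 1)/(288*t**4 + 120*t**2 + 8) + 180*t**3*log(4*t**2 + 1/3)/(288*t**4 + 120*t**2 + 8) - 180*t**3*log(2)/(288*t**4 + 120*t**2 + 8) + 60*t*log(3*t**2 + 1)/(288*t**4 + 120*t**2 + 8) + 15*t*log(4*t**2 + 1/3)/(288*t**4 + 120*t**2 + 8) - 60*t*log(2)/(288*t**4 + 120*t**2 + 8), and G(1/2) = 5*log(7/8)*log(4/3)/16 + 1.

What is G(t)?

G(t) = (5*log(3*t**2/2 + 1/2)*log(4*t**2 + 1/3) + 16)/16

G'(t) has the shape u'v + uv' for u = 5*log(3*t**2/2 + 1/2)/16 and v = log(4*t**2 + 1/3) — it is the derivative of the product u*v.
A general antiderivative is 5*log(3*t**2/2 + 1/2)*log(4*t**2 + 1/3)/16 + C.
The condition gives C = 5*log(7/8)*log(4/3)/16 + 1 - (5*log(7/8)*log(4/3)/16) = 1.
So G(t) = (5*log(3*t**2/2 + 1/2)*log(4*t**2 + 1/3) + 16)/16.
Check: d/dt[(5*log(3*t**2/2 + 1/2)*log(4*t**2 + 1/3) + 16)/16] = (180*t**3*log(3*t**2 + 1) + 180*t**3*log(4*t**2 + 1/3) - 180*t**3*log(2) + 60*t*log(3*t**2 + 1) + 15*t*log(4*t**2 + 1/3) - 60*t*log(2))/(288*t**4 + 120*t**2 + 8), which equals G'(t).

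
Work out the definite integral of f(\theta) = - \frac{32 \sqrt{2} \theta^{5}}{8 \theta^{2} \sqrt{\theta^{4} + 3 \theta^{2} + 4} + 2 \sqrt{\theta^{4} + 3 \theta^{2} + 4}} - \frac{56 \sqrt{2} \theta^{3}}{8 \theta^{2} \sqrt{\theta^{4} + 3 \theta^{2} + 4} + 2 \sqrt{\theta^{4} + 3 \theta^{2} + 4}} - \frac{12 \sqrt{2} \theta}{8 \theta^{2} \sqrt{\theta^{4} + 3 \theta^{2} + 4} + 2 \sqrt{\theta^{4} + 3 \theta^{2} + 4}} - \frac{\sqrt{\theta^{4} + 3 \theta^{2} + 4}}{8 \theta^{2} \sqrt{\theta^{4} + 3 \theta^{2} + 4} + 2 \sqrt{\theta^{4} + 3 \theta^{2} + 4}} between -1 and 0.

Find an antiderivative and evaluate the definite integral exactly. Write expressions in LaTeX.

Antiderivative: F(\theta) = \frac{\sqrt{2} \left(- 16 \sqrt{\theta^{4} + 3 \theta^{2} + 4} - \sqrt{2} \operatorname{atan}{\left(2 \theta \right)}\right)}{8}; value = - 4 \sqrt{2} - \frac{\operatorname{atan}{\left(2 \right)}}{4} + 8

The integrand splits into summands that can be handled one at a time.
F(\theta) = \frac{\sqrt{2} \left(- 16 \sqrt{\theta^{4} + 3 \theta^{2} + 4} - \sqrt{2} \operatorname{atan}{\left(2 \theta \right)}\right)}{8} is an antiderivative of f.
Check: d/d\theta[\frac{\sqrt{2} \left(- 16 \sqrt{\theta^{4} + 3 \theta^{2} + 4} - \sqrt{2} \operatorname{atan}{\left(2 \theta \right)}\right)}{8}] = \frac{- 32 \sqrt{2} \theta^{5} - 56 \sqrt{2} \theta^{3} - 12 \sqrt{2} \theta - \sqrt{\theta^{4} + 3 \theta^{2} + 4}}{8 \theta^{2} \sqrt{\theta^{4} + 3 \theta^{2} + 4} + 2 \sqrt{\theta^{4} + 3 \theta^{2} + 4}}, which equals f(\theta).
F(0) = - 4 \sqrt{2}; F(-1) = -8 + \frac{\operatorname{atan}{\left(2 \right)}}{4}.
Integral = F(0) - F(-1) = - 4 \sqrt{2} - \frac{\operatorname{atan}{\left(2 \right)}}{4} + 8.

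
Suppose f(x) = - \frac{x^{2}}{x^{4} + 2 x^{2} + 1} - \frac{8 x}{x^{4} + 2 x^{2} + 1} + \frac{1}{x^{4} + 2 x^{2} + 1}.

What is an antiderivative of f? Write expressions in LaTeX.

An antiderivative is F(x) = \frac{\frac{x}{2} + 2}{\frac{x^{2}}{2} + \frac{1}{2}}.

Recognize the product-rule pattern: f = u'v + uv' with u = \frac{1}{\frac{x^{2}}{2} + \frac{1}{2}}, v = \frac{x}{2} + 2, so integration by parts undoes it.
Check: d/dx[\frac{\frac{x}{2} + 2}{\frac{x^{2}}{2} + \frac{1}{2}}] = \frac{- x^{2} - 8 x + 1}{x^{4} + 2 x^{2} + 1}, which equals f(x).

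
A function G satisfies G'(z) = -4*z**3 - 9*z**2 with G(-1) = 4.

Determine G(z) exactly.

The integrand splits into summands that can be handled one at a time.
A general antiderivative is -z**4 - 3*z**3 + C.
The condition gives C = 4 - (2) = 2.
So G(z) = -z**4 - 3*z**3 + 2.
Check: d/dz[-z**4 - 3*z**3 + 2] = -4*z**3 - 9*z**2 = G'(z).

G(z) = -z**4 - 3*z**3 + 2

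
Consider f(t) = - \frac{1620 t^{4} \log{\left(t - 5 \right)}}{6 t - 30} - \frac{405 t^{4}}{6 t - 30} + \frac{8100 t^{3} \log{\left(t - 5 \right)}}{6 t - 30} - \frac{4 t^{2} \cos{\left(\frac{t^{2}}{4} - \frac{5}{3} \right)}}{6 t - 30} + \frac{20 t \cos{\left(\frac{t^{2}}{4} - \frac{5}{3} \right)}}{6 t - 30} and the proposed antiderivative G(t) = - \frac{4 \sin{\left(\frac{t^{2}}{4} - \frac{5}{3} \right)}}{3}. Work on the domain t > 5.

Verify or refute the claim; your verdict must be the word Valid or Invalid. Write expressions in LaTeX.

d/dt[G] = - \frac{2 t \cos{\left(\frac{t^{2}}{4} - \frac{5}{3} \right)}}{3}
d/dt[G] - f(t) = \frac{540 t^{4} \log{\left(t - 5 \right)} + 135 t^{4} - 2700 t^{3} \log{\left(t - 5 \right)}}{2 t - 10} != 0.

Invalid: d/dt[G] - f = \frac{540 t^{4} \log{\left(t - 5 \right)} + 135 t^{4} - 2700 t^{3} \log{\left(t - 5 \right)}}{2 t - 10}, which is not 0.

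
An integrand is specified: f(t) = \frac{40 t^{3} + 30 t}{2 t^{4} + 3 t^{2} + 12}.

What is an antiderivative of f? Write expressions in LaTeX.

An antiderivative is F(t) = 5 \log{\left(\frac{t^{4}}{3} + \frac{t^{2}}{2} + 2 \right)}.

f matches the chain-rule pattern g'(h)*h' with inner function h(t) = \frac{t^{4}}{3} + \frac{t^{2}}{2} + 2; substituting u = h(t) collapses the integral.
Check: d/dt[5 \log{\left(\frac{t^{4}}{3} + \frac{t^{2}}{2} + 2 \right)}] = \frac{40 t^{3} + 30 t}{2 t^{4} + 3 t^{2} + 12} = f(t).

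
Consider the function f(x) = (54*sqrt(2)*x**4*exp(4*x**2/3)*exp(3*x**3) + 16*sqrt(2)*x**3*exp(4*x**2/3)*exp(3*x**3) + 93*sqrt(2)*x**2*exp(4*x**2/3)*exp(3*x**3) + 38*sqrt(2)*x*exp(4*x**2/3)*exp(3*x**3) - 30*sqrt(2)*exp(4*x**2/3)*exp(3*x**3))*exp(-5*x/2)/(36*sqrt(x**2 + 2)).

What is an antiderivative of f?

f has the shape u'v + uv' for u = sqrt(x**2/2 + 1)/3 and v = exp(3*x**3 + 4*x**2/3 - 5*x/2) — it is the derivative of the product u*v.
Check: d/dx[sqrt(2)*sqrt(x**2 + 2)*exp(-5*x/2)*exp(4*x**2/3)*exp(3*x**3)/6] = (54*sqrt(2)*x**4*exp(4*x**2/3)*exp(3*x**3) + 16*sqrt(2)*x**3*exp(4*x**2/3)*exp(3*x**3) + 93*sqrt(2)*x**2*exp(4*x**2/3)*exp(3*x**3) + 38*sqrt(2)*x*exp(4*x**2/3)*exp(3*x**3) - 30*sqrt(2)*exp(4*x**2/3)*exp(3*x**3))*exp(-5*x/2)/(36*sqrt(x**2 + 2)) = f(x).

An antiderivative is F(x) = sqrt(2)*sqrt(x**2 + 2)*exp(-5*x/2)*exp(4*x**2/3)*exp(3*x**3)/6.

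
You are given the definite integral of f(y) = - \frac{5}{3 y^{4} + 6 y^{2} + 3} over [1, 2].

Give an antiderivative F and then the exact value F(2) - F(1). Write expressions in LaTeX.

For F(y) to be correct the identity F'(y) - f(y) = 0 must hold.
F(y) = \frac{5 \left(- y - \left(y^{2} + 1\right) \operatorname{atan}{\left(y \right)}\right)}{6 \left(y^{2} + 1\right)} is an antiderivative of f.
Check: d/dy[\frac{5 \left(- y - \left(y^{2} + 1\right) \operatorname{atan}{\left(y \right)}\right)}{6 \left(y^{2} + 1\right)}] = - \frac{5}{3 y^{4} + 6 y^{2} + 3} = f(y).
F(2) = - \frac{5 \operatorname{atan}{\left(2 \right)}}{6} - \frac{1}{3}; F(1) = - \frac{5 \pi}{24} - \frac{5}{12}.
Integral = F(2) - F(1) = - \frac{5 \operatorname{atan}{\left(2 \right)}}{6} + \frac{1}{12} + \frac{5 \pi}{24}.

Antiderivative: F(y) = \frac{5 \left(- y - \left(y^{2} + 1\right) \operatorname{atan}{\left(y \right)}\right)}{6 \left(y^{2} + 1\right)}; value = - \frac{5 \operatorname{atan}{\left(2 \right)}}{6} + \frac{1}{12} + \frac{5 \pi}{24}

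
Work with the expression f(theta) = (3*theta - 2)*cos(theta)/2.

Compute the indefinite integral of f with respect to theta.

Any candidate F(theta) must reproduce f(theta) exactly when differentiated.
Check: d/dtheta[3*theta*sin(theta)/2 - sin(theta) + 3*cos(theta)/2] = 3*theta*cos(theta)/2 - cos(theta), which equals f(theta).

F(theta) = 3*theta*sin(theta)/2 - sin(theta) + 3*cos(theta)/2 + C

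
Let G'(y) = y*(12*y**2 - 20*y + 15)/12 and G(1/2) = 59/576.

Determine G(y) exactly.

G(y) = y**4/4 - 5*y**3/9 + 5*y**2/8

The proposed G(y) is checked by its d/dy: the result must match the given G'(y).
A general antiderivative is y**4/4 - 5*y**3/9 + 5*y**2/8 + C.
The condition gives C = 59/576 - (59/576) = 0.
So G(y) = y**4/4 - 5*y**3/9 + 5*y**2/8.
Check: d/dy[y**4/4 - 5*y**3/9 + 5*y**2/8] = y**3 - 5*y**2/3 + 5*y/4, which equals G'(y).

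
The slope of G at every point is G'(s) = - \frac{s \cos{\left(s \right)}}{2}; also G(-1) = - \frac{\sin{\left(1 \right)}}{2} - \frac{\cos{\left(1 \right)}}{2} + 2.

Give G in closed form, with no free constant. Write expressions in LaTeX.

G(s) = - \frac{s \sin{\left(s \right)}}{2} - \frac{\cos{\left(s \right)}}{2} + 2

Check a candidate G(s) by differentiating: d/ds[G] must match the given G'(s).
A general antiderivative is - \frac{s \sin{\left(s \right)}}{2} - \frac{\cos{\left(s \right)}}{2} + C.
The condition gives C = - \frac{\sin{\left(1 \right)}}{2} - \frac{\cos{\left(1 \right)}}{2} + 2 - (- \frac{\sin{\left(1 \right)}}{2} - \frac{\cos{\left(1 \right)}}{2}) = 2.
So G(s) = - \frac{s \sin{\left(s \right)}}{2} - \frac{\cos{\left(s \right)}}{2} + 2.
Check: d/ds[- \frac{s \sin{\left(s \right)}}{2} - \frac{\cos{\left(s \right)}}{2} + 2] = - \frac{s \cos{\left(s \right)}}{2} = G'(s).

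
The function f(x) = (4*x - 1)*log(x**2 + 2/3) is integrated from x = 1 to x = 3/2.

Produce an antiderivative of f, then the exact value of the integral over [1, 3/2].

Since d/dx undoes antidifferentiation here, F'(x) = f(x) is required of F(x).
F(x) = (6*x**2*log(x**2 + 2/3) - 6*x**2 - 3*x*log(x**2 + 2/3) + 6*x + 4*log(x**2 + 2/3) - 2*sqrt(6)*atan(sqrt(6)*x/2))/3 is an antiderivative of f.
Check: d/dx[(6*x**2*log(x**2 + 2/3) - 6*x**2 - 3*x*log(x**2 + 2/3) + 6*x + 4*log(x**2 + 2/3) - 2*sqrt(6)*atan(sqrt(6)*x/2))/3] = 4*x*log(x**2 + 2/3) - log(x**2 + 2/3), which equals f(x).
F(3/2) = -2*sqrt(6)*atan(3*sqrt(6)/4)/3 - 3/2 + 13*log(35/12)/3; F(1) = -2*sqrt(6)*atan(sqrt(6)/2)/3 + 7*log(5/3)/3.
Integral = F(3/2) - F(1) = -2*sqrt(6)*atan(3*sqrt(6)/4)/3 - 3/2 - 7*log(5/3)/3 + 2*sqrt(6)*atan(sqrt(6)/2)/3 + 13*log(35/12)/3.

Antiderivative: F(x) = (6*x**2*log(x**2 + 2/3) - 6*x**2 - 3*x*log(x**2 + 2/3) + 6*x + 4*log(x**2 + 2/3) - 2*sqrt(6)*atan(sqrt(6)*x/2))/3; value = -2*sqrt(6)*atan(3*sqrt(6)/4)/3 - 3/2 - 7*log(5/3)/3 + 2*sqrt(6)*atan(sqrt(6)/2)/3 + 13*log(35/12)/3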